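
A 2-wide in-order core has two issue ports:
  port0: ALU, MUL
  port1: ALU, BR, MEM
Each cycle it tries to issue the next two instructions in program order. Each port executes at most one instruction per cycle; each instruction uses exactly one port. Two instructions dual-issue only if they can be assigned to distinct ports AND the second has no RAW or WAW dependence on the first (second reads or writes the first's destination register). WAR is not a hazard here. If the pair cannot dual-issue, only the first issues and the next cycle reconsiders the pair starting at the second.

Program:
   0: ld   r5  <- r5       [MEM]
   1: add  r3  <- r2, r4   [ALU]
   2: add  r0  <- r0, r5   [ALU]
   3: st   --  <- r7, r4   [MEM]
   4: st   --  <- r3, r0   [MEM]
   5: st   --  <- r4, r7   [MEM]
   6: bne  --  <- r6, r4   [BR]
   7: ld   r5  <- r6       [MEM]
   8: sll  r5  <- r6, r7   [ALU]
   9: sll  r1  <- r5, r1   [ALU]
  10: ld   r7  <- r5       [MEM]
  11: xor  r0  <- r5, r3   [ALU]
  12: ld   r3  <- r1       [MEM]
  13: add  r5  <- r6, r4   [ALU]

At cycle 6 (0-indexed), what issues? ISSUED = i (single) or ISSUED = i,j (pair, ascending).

ISSUED = 8

c0: i0/i1 ld/add  2-wide
c1: i2/i3 add/st  2-wide
c2: i4 st  no-port MEM/MEM
c3: i5 st  no-port MEM/BR
c4: i6 bne  no-port BR/MEM
c5: i7 ld  WAW r5
c6: i8 sll  RAW r5
c7: i9/i10 sll/ld  2-wide
c8: i11/i12 xor/ld  2-wide
c9: i13 add  tail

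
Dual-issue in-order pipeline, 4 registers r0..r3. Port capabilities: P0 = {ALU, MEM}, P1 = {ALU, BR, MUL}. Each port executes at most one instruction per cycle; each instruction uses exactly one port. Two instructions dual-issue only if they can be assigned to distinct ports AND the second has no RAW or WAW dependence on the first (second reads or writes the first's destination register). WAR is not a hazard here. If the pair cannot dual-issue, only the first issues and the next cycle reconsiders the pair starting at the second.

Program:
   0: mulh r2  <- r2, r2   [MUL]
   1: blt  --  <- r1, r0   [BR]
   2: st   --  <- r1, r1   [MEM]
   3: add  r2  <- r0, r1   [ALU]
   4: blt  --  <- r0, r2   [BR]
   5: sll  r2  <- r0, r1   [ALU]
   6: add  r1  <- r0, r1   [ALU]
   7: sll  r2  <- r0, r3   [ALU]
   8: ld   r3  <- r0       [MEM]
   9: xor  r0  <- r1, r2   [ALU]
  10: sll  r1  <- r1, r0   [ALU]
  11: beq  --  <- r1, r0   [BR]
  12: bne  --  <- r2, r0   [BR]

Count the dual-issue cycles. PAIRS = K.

#0 head=0: mulh.MUL i0 no-port MUL/BR
#1 head=1: blt.BR+st.MEM i1&i2 dual
#2 head=3: add.ALU i3 RAW r2
#3 head=4: blt.BR+sll.ALU i4&i5 dual
#4 head=6: add.ALU+sll.ALU i6&i7 dual
#5 head=8: ld.MEM+xor.ALU i8&i9 dual
#6 head=10: sll.ALU i10 RAW r1
#7 head=11: beq.BR i11 no-port BR/BR
#8 head=12: bne.BR i12 tail

PAIRS = 4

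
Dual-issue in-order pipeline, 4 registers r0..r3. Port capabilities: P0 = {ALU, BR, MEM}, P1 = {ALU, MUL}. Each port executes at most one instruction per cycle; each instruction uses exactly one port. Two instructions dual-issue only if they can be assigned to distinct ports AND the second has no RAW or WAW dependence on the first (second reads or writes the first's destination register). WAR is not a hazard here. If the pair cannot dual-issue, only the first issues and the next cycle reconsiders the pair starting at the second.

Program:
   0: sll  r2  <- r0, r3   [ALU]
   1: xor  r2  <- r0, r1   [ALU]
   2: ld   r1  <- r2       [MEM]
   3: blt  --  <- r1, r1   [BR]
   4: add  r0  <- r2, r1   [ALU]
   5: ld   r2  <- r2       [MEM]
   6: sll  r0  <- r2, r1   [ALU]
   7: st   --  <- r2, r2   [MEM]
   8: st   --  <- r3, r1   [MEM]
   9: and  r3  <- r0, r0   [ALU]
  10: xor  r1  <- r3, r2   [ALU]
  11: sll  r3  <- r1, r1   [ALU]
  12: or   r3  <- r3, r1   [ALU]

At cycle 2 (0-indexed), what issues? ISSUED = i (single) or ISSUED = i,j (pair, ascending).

ISSUED = 2

  cy0 -> i0 (sll.ALU) WAW r2
  cy1 -> i1 (xor.ALU) RAW r2
  cy2 -> i2 (ld.MEM) no-port MEM/BR
  cy3 -> i3+i4 (blt.BR;add.ALU) dual
  cy4 -> i5 (ld.MEM) RAW r2
  cy5 -> i6+i7 (sll.ALU;st.MEM) dual
  cy6 -> i8+i9 (st.MEM;and.ALU) dual
  cy7 -> i10 (xor.ALU) RAW r1
  cy8 -> i11 (sll.ALU) RAW+WAW r3
  cy9 -> i12 (or.ALU) tail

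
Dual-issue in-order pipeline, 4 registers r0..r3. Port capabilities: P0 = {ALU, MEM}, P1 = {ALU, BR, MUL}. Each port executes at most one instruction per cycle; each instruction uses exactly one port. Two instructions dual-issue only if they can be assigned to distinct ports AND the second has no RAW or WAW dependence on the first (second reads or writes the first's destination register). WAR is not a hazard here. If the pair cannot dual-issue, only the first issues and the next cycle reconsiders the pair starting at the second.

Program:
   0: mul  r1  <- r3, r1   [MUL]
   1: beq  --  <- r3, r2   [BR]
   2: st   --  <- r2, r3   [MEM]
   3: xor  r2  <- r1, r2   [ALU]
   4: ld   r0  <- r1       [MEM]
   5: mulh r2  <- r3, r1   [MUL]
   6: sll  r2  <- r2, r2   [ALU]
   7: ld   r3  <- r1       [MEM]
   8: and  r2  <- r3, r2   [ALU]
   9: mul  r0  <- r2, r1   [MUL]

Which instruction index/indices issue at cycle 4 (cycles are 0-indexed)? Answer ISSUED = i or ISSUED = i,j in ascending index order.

#0 head=0: mul.MUL i0 no-port MUL/BR
#1 head=1: beq.BR;st.MEM i1,i2 dual
#2 head=3: xor.ALU;ld.MEM i3,i4 dual
#3 head=5: mulh.MUL i5 RAW+WAW r2
#4 head=6: sll.ALU;ld.MEM i6,i7 dual
#5 head=8: and.ALU i8 RAW r2
#6 head=9: mul.MUL i9 tail

ISSUED = 6,7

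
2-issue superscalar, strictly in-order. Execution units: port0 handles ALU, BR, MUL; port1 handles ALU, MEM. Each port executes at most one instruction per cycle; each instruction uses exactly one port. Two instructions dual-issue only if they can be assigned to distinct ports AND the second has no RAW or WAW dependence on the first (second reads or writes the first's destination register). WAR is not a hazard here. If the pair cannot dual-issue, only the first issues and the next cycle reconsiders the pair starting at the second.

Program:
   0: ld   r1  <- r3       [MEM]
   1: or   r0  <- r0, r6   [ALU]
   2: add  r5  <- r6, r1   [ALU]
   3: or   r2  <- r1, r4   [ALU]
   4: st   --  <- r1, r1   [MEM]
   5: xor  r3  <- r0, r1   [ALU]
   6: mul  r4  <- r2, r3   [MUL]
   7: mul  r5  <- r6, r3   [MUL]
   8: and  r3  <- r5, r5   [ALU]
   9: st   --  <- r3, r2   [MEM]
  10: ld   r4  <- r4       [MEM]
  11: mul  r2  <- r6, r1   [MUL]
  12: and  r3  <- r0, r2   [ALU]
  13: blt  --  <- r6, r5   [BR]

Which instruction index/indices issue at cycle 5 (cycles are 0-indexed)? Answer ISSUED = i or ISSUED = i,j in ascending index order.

ISSUED = 8

#0 head=0: ld.MEM+or.ALU i0&i1 2-wide
#1 head=2: add.ALU+or.ALU i2&i3 2-wide
#2 head=4: st.MEM+xor.ALU i4&i5 2-wide
#3 head=6: mul.MUL i6 no-port MUL/MUL
#4 head=7: mul.MUL i7 RAW r5
#5 head=8: and.ALU i8 RAW r3
#6 head=9: st.MEM i9 no-port MEM/MEM
#7 head=10: ld.MEM+mul.MUL i10&i11 2-wide
#8 head=12: and.ALU+blt.BR i12&i13 2-wide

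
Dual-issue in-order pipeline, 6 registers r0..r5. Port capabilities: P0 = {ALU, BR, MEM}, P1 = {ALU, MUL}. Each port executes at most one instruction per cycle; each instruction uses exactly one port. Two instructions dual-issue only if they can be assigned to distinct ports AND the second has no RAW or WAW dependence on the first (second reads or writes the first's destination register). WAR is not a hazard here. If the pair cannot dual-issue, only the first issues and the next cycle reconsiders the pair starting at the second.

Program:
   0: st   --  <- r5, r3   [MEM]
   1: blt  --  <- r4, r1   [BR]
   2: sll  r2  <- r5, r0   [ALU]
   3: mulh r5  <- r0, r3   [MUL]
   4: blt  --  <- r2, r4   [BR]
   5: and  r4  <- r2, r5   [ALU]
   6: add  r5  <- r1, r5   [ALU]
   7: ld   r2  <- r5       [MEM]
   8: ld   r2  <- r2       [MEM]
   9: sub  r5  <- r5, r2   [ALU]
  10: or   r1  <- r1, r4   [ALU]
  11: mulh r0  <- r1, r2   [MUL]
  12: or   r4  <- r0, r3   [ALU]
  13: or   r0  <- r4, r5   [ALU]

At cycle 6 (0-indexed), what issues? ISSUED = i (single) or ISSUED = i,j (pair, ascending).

0. st.MEM @i0  | no-port MEM/BR
1. blt.BR+sll.ALU @i1+i2  | 2-wide
2. mulh.MUL+blt.BR @i3+i4  | 2-wide
3. and.ALU+add.ALU @i5+i6  | 2-wide
4. ld.MEM @i7  | no-port MEM/MEM
5. ld.MEM @i8  | RAW r2
6. sub.ALU+or.ALU @i9+i10  | 2-wide
7. mulh.MUL @i11  | RAW r0
8. or.ALU @i12  | RAW r4
9. or.ALU @i13  | tail

ISSUED = 9,10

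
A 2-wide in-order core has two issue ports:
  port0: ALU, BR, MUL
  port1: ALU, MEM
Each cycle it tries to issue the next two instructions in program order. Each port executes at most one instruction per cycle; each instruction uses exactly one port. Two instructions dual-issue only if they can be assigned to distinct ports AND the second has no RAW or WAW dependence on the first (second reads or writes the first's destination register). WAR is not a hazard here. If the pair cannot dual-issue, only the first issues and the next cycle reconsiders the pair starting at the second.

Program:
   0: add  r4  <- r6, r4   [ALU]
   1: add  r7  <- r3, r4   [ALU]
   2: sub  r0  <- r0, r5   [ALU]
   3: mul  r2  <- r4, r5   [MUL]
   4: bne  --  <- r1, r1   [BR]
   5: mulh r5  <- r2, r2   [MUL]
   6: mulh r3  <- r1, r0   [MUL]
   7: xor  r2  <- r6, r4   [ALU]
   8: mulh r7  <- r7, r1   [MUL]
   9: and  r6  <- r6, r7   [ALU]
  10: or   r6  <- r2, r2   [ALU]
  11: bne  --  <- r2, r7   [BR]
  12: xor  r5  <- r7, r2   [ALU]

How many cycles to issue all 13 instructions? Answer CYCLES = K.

#0 head=0: add.ALU i0 RAW r4
#1 head=1: add.ALU+sub.ALU i1,i2 pair
#2 head=3: mul.MUL i3 no-port MUL/BR
#3 head=4: bne.BR i4 no-port BR/MUL
#4 head=5: mulh.MUL i5 no-port MUL/MUL
#5 head=6: mulh.MUL+xor.ALU i6,i7 pair
#6 head=8: mulh.MUL i8 RAW r7
#7 head=9: and.ALU i9 WAW r6
#8 head=10: or.ALU+bne.BR i10,i11 pair
#9 head=12: xor.ALU i12 tail

CYCLES = 10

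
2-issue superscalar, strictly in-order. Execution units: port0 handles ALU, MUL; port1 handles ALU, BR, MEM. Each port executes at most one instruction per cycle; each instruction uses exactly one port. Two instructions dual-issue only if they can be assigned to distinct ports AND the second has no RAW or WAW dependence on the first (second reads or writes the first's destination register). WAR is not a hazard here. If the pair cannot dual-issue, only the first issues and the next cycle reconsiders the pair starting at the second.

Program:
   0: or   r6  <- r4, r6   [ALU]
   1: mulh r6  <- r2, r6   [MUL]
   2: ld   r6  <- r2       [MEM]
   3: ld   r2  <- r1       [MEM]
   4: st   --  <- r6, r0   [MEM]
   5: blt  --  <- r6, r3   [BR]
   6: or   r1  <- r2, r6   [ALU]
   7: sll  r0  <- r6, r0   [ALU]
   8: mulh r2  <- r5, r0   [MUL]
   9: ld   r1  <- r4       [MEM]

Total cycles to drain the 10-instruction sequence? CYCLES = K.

0. or @i0  | RAW+WAW r6
1. mulh @i1  | WAW r6
2. ld @i2  | no-port MEM/MEM
3. ld @i3  | no-port MEM/MEM
4. st @i4  | no-port MEM/BR
5. blt;or @i5,i6  | 2-wide
6. sll @i7  | RAW r0
7. mulh;ld @i8,i9  | 2-wide

CYCLES = 8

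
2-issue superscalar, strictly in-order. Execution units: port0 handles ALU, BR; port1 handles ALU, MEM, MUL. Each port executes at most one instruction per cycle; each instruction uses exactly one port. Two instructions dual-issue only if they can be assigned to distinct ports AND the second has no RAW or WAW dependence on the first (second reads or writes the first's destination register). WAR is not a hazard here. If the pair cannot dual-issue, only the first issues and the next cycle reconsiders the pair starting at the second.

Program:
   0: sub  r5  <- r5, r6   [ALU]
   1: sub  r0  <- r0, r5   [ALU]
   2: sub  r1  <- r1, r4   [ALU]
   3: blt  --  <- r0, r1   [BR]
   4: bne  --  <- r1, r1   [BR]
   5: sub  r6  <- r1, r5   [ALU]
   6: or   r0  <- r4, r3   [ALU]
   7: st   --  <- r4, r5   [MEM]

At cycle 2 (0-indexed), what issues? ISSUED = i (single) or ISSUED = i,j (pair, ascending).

ISSUED = 3

c0: i0 sub  RAW r5
c1: i1+i2 sub/sub  dual
c2: i3 blt  no-port BR/BR
c3: i4+i5 bne/sub  dual
c4: i6+i7 or/st  dual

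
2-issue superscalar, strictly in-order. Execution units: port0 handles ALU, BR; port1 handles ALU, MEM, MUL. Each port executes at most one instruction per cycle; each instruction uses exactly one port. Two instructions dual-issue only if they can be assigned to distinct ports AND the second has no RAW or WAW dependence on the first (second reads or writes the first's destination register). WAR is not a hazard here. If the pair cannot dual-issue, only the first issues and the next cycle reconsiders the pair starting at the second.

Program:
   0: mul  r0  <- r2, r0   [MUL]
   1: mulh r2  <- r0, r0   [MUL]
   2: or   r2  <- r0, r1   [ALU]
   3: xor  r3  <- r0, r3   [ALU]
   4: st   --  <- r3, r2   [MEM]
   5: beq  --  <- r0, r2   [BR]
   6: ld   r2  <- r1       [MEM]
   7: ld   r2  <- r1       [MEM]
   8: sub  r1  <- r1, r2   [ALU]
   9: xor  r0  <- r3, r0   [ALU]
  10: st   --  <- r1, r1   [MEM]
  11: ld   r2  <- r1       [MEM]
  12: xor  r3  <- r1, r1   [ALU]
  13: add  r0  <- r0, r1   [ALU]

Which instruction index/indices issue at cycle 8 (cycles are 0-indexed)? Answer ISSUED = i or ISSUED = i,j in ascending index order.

c0: i0 mul.MUL  no-port MUL/MUL
c1: i1 mulh.MUL  WAW r2
c2: i2&i3 or.ALU/xor.ALU  pair
c3: i4&i5 st.MEM/beq.BR  pair
c4: i6 ld.MEM  no-port MEM/MEM
c5: i7 ld.MEM  RAW r2
c6: i8&i9 sub.ALU/xor.ALU  pair
c7: i10 st.MEM  no-port MEM/MEM
c8: i11&i12 ld.MEM/xor.ALU  pair
c9: i13 add.ALU  tail

ISSUED = 11,12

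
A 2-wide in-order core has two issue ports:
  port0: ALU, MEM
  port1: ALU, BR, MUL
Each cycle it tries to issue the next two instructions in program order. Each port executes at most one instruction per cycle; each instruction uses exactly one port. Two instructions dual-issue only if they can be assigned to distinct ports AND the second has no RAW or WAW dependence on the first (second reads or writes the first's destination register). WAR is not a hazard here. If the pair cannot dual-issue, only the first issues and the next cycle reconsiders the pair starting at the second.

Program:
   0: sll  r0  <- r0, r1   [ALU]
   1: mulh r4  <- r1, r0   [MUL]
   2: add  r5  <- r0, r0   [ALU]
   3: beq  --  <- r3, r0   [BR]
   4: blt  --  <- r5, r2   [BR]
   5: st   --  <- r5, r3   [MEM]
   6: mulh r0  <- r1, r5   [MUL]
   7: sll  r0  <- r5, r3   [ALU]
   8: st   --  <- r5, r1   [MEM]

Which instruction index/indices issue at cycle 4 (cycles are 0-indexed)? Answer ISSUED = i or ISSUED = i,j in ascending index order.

  cy0 -> i0 (sll.ALU) RAW r0
  cy1 -> i1,i2 (mulh.MUL+add.ALU) 2-wide
  cy2 -> i3 (beq.BR) no-port BR/BR
  cy3 -> i4,i5 (blt.BR+st.MEM) 2-wide
  cy4 -> i6 (mulh.MUL) WAW r0
  cy5 -> i7,i8 (sll.ALU+st.MEM) 2-wide

ISSUED = 6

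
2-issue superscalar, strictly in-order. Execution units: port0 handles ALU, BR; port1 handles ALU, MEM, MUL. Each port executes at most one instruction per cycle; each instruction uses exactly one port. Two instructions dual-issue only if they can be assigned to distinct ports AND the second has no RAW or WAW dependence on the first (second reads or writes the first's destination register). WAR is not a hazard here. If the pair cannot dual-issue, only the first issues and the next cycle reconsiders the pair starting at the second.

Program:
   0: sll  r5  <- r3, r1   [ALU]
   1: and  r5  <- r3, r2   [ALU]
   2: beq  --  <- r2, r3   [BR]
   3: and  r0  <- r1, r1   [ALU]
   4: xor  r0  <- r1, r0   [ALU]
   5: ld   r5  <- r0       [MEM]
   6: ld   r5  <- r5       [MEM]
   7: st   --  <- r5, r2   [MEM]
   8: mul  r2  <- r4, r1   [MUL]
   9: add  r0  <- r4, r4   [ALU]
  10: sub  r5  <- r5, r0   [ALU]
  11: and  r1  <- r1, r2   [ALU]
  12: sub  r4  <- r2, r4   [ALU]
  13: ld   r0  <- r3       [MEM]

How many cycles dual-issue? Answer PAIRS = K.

PAIRS = 4

0. sll @i0  | WAW r5
1. and+beq @i1,i2  | pair
2. and @i3  | RAW+WAW r0
3. xor @i4  | RAW r0
4. ld @i5  | no-port MEM/MEM
5. ld @i6  | no-port MEM/MEM
6. st @i7  | no-port MEM/MUL
7. mul+add @i8,i9  | pair
8. sub+and @i10,i11  | pair
9. sub+ld @i12,i13  | pair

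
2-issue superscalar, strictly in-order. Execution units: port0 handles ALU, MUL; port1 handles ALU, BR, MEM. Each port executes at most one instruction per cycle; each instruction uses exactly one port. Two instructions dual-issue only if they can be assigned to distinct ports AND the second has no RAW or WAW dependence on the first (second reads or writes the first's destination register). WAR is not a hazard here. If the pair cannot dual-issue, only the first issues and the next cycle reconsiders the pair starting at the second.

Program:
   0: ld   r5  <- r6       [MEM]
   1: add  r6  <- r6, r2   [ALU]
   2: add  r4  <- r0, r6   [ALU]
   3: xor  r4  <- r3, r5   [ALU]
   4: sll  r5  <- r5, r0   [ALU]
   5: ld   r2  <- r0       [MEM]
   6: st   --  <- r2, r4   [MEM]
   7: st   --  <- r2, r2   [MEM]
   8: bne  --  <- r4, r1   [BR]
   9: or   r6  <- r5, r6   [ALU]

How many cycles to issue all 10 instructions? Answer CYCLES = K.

CYCLES = 7

  cy0 -> i0,i1 (ld add) 2-wide
  cy1 -> i2 (add) WAW r4
  cy2 -> i3,i4 (xor sll) 2-wide
  cy3 -> i5 (ld) no-port MEM/MEM
  cy4 -> i6 (st) no-port MEM/MEM
  cy5 -> i7 (st) no-port MEM/BR
  cy6 -> i8,i9 (bne or) 2-wide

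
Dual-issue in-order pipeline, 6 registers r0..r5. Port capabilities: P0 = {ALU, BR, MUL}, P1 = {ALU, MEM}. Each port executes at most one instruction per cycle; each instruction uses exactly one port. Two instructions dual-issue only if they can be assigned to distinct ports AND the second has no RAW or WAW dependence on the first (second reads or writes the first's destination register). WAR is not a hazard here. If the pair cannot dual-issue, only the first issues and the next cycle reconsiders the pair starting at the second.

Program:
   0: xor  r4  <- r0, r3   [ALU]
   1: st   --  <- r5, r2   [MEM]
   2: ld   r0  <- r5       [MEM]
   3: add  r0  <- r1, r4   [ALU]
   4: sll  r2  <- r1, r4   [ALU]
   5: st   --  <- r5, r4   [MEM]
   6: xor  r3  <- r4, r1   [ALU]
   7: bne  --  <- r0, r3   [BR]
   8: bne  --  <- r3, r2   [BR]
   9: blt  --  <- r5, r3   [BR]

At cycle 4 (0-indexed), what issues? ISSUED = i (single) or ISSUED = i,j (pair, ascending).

  cy0 -> i0,i1 (xor st) pair
  cy1 -> i2 (ld) WAW r0
  cy2 -> i3,i4 (add sll) pair
  cy3 -> i5,i6 (st xor) pair
  cy4 -> i7 (bne) no-port BR/BR
  cy5 -> i8 (bne) no-port BR/BR
  cy6 -> i9 (blt) tail

ISSUED = 7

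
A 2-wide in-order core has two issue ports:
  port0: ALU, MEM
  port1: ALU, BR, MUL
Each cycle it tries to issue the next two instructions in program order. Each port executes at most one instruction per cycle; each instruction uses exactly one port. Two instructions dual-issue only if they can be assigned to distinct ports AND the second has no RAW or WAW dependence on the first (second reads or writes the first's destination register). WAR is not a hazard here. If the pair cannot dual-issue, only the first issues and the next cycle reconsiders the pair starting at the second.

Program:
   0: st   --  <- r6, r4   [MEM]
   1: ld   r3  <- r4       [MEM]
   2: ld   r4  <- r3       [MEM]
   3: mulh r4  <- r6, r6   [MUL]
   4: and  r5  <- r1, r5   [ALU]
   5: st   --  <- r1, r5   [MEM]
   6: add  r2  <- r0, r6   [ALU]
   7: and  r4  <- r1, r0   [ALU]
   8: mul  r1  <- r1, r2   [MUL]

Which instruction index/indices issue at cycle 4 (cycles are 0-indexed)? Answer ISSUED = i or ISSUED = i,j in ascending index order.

ISSUED = 5,6

[0] i0  st.MEM  -- no-port MEM/MEM
[1] i1  ld.MEM  -- no-port MEM/MEM
[2] i2  ld.MEM  -- WAW r4
[3] i3+i4  mulh.MUL/and.ALU  -- pair
[4] i5+i6  st.MEM/add.ALU  -- pair
[5] i7+i8  and.ALU/mul.MUL  -- pair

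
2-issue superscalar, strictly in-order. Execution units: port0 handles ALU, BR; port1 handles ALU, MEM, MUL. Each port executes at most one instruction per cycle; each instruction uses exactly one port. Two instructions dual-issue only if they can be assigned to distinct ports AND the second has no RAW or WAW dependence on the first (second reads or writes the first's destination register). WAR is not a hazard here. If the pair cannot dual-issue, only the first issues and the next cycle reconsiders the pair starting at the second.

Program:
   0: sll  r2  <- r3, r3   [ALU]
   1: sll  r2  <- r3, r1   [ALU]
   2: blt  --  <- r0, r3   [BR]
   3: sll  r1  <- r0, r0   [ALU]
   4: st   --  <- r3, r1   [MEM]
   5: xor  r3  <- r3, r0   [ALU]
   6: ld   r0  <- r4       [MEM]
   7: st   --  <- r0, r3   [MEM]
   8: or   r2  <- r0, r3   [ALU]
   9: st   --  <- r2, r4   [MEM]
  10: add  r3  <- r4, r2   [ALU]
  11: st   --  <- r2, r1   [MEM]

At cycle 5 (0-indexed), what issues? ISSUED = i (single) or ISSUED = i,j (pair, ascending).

ISSUED = 7,8

#0 head=0: sll i0 WAW r2
#1 head=1: sll+blt i1&i2 dual
#2 head=3: sll i3 RAW r1
#3 head=4: st+xor i4&i5 dual
#4 head=6: ld i6 no-port MEM/MEM
#5 head=7: st+or i7&i8 dual
#6 head=9: st+add i9&i10 dual
#7 head=11: st i11 tail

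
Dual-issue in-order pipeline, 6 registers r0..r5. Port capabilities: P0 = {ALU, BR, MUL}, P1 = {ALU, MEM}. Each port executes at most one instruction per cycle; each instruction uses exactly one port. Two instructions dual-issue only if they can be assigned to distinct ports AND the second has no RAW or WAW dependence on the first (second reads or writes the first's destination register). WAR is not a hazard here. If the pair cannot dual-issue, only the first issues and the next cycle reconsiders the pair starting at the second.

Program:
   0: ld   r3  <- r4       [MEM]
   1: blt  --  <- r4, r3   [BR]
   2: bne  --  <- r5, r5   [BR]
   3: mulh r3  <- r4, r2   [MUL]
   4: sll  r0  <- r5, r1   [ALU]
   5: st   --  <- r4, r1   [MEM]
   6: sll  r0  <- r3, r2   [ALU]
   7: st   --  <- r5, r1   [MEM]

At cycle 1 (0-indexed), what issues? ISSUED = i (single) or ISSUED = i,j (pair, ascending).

ISSUED = 1

#0 head=0: ld i0 RAW r3
#1 head=1: blt i1 no-port BR/BR
#2 head=2: bne i2 no-port BR/MUL
#3 head=3: mulh sll i3&i4 dual
#4 head=5: st sll i5&i6 dual
#5 head=7: st i7 tail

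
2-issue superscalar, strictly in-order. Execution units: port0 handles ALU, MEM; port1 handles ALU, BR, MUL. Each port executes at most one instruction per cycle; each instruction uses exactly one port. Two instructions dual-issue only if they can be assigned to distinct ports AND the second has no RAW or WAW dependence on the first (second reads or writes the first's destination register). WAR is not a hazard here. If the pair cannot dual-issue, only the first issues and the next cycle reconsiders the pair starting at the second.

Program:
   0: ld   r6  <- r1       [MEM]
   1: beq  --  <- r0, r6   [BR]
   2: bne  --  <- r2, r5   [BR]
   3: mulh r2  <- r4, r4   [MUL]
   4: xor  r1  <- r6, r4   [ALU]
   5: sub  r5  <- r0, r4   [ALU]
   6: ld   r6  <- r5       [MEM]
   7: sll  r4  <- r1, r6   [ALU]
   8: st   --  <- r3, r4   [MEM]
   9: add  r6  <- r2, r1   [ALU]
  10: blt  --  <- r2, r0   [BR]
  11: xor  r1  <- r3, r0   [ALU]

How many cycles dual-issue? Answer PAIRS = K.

t=0 i0:ld.MEM ; RAW r6
t=1 i1:beq.BR ; no-port BR/BR
t=2 i2:bne.BR ; no-port BR/MUL
t=3 i3,i4:mulh.MUL;xor.ALU ; 2-wide
t=4 i5:sub.ALU ; RAW r5
t=5 i6:ld.MEM ; RAW r6
t=6 i7:sll.ALU ; RAW r4
t=7 i8,i9:st.MEM;add.ALU ; 2-wide
t=8 i10,i11:blt.BR;xor.ALU ; 2-wide

PAIRS = 3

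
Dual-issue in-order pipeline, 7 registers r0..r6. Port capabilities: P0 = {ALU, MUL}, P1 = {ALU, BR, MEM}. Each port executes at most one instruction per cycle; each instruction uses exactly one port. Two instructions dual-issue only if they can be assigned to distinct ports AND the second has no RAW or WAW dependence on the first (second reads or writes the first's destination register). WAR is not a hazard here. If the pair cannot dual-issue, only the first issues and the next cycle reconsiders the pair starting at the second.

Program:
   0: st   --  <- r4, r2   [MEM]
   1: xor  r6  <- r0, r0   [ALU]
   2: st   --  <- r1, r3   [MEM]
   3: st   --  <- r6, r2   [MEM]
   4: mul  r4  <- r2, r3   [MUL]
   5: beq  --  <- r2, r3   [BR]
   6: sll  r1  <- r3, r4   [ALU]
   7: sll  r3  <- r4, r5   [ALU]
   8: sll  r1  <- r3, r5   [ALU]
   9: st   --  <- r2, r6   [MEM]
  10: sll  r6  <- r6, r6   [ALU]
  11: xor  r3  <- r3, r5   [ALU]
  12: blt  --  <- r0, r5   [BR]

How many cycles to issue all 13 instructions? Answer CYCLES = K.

[0] i0&i1  st.MEM;xor.ALU  -- pair
[1] i2  st.MEM  -- no-port MEM/MEM
[2] i3&i4  st.MEM;mul.MUL  -- pair
[3] i5&i6  beq.BR;sll.ALU  -- pair
[4] i7  sll.ALU  -- RAW r3
[5] i8&i9  sll.ALU;st.MEM  -- pair
[6] i10&i11  sll.ALU;xor.ALU  -- pair
[7] i12  blt.BR  -- tail

CYCLES = 8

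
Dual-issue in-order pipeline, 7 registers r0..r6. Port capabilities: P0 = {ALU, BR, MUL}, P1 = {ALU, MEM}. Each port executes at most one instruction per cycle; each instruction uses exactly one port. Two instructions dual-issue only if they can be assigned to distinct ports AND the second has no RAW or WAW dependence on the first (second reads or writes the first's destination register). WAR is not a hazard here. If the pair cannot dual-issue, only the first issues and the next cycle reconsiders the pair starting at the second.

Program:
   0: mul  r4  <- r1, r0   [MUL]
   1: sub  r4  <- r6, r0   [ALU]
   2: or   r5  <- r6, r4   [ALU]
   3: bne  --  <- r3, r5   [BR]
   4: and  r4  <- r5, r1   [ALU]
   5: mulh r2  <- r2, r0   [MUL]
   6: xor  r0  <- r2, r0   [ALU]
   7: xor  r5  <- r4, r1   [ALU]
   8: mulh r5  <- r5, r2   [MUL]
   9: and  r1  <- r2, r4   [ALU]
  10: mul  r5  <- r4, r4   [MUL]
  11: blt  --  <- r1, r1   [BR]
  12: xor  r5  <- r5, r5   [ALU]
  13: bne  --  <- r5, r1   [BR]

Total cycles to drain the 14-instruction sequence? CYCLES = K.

  cy0 -> i0 (mul.MUL) WAW r4
  cy1 -> i1 (sub.ALU) RAW r4
  cy2 -> i2 (or.ALU) RAW r5
  cy3 -> i3+i4 (bne.BR/and.ALU) 2-wide
  cy4 -> i5 (mulh.MUL) RAW r2
  cy5 -> i6+i7 (xor.ALU/xor.ALU) 2-wide
  cy6 -> i8+i9 (mulh.MUL/and.ALU) 2-wide
  cy7 -> i10 (mul.MUL) no-port MUL/BR
  cy8 -> i11+i12 (blt.BR/xor.ALU) 2-wide
  cy9 -> i13 (bne.BR) tail

CYCLES = 10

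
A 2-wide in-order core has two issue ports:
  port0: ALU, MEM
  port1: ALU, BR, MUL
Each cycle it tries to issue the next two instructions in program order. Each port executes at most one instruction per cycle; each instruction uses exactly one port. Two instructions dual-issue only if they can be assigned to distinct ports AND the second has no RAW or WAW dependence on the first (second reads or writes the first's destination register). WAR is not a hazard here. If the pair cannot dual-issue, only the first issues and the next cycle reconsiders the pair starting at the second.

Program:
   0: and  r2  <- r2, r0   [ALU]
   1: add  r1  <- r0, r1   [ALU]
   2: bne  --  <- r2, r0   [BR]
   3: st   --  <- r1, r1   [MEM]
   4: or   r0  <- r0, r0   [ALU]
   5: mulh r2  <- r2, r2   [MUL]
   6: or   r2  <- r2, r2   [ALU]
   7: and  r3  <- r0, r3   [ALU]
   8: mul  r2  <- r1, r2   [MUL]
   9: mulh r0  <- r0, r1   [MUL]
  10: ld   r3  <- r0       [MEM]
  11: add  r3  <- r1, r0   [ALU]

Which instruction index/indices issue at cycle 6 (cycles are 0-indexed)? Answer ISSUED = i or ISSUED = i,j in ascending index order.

t=0 i0&i1:and.ALU;add.ALU ; 2-wide
t=1 i2&i3:bne.BR;st.MEM ; 2-wide
t=2 i4&i5:or.ALU;mulh.MUL ; 2-wide
t=3 i6&i7:or.ALU;and.ALU ; 2-wide
t=4 i8:mul.MUL ; no-port MUL/MUL
t=5 i9:mulh.MUL ; RAW r0
t=6 i10:ld.MEM ; WAW r3
t=7 i11:add.ALU ; tail

ISSUED = 10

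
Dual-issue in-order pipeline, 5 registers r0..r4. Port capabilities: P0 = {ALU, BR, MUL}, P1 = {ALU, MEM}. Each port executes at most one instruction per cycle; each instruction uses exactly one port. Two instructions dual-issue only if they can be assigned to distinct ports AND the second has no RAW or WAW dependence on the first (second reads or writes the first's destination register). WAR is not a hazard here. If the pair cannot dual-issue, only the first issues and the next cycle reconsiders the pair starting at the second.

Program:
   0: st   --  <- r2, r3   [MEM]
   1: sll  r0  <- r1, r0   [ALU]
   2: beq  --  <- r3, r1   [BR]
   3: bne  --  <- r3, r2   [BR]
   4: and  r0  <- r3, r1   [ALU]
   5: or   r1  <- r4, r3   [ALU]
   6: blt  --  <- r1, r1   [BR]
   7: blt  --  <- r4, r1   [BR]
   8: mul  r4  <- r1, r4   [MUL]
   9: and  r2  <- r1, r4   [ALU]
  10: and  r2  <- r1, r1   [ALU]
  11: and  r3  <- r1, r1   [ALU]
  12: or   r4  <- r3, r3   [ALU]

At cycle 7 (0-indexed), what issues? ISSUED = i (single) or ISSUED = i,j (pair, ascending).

ISSUED = 9

t=0 i0&i1:st sll ; dual
t=1 i2:beq ; no-port BR/BR
t=2 i3&i4:bne and ; dual
t=3 i5:or ; RAW r1
t=4 i6:blt ; no-port BR/BR
t=5 i7:blt ; no-port BR/MUL
t=6 i8:mul ; RAW r4
t=7 i9:and ; WAW r2
t=8 i10&i11:and and ; dual
t=9 i12:or ; tail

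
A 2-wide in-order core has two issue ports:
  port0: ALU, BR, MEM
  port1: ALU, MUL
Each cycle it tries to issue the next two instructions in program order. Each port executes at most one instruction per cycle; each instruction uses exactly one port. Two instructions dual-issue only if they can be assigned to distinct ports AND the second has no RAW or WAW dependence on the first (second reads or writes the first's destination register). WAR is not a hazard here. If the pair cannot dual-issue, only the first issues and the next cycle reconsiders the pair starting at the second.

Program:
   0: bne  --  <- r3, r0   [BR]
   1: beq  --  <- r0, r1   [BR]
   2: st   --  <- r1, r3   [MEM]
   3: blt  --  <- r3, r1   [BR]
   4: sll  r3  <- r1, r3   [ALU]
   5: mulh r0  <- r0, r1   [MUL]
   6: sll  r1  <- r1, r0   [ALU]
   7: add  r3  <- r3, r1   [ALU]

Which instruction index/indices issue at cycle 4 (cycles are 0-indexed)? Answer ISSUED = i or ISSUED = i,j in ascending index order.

[0] i0  bne  -- no-port BR/BR
[1] i1  beq  -- no-port BR/MEM
[2] i2  st  -- no-port MEM/BR
[3] i3,i4  blt;sll  -- dual
[4] i5  mulh  -- RAW r0
[5] i6  sll  -- RAW r1
[6] i7  add  -- tail

ISSUED = 5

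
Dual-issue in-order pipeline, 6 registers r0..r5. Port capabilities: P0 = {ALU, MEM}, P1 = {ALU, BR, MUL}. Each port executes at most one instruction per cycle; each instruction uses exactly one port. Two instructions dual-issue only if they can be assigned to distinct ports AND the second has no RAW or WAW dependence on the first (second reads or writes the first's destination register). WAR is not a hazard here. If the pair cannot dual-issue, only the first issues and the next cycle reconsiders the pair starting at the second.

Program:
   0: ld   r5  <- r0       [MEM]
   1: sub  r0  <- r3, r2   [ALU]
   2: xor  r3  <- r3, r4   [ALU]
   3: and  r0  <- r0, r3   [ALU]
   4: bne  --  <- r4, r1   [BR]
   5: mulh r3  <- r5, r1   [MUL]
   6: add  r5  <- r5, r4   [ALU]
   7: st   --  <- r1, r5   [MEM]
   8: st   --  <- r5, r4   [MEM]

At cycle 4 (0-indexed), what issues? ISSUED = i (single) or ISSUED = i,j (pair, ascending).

ISSUED = 7

c0: i0&i1 ld+sub  dual
c1: i2 xor  RAW r3
c2: i3&i4 and+bne  dual
c3: i5&i6 mulh+add  dual
c4: i7 st  no-port MEM/MEM
c5: i8 st  tail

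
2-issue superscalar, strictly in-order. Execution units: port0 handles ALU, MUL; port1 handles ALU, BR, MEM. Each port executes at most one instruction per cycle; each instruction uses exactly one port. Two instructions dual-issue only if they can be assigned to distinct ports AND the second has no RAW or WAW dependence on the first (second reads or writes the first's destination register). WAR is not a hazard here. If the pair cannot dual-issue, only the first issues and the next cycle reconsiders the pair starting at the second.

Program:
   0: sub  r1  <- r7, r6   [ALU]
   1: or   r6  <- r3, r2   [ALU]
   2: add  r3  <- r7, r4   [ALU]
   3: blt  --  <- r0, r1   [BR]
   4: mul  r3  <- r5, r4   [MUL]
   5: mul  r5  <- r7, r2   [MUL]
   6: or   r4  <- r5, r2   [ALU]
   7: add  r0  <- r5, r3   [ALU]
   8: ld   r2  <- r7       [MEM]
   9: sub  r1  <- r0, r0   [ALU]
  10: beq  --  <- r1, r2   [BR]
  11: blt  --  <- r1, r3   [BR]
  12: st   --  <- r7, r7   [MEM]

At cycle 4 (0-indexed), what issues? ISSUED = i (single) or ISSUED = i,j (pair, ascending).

[0] i0&i1  sub/or  -- pair
[1] i2&i3  add/blt  -- pair
[2] i4  mul  -- no-port MUL/MUL
[3] i5  mul  -- RAW r5
[4] i6&i7  or/add  -- pair
[5] i8&i9  ld/sub  -- pair
[6] i10  beq  -- no-port BR/BR
[7] i11  blt  -- no-port BR/MEM
[8] i12  st  -- tail

ISSUED = 6,7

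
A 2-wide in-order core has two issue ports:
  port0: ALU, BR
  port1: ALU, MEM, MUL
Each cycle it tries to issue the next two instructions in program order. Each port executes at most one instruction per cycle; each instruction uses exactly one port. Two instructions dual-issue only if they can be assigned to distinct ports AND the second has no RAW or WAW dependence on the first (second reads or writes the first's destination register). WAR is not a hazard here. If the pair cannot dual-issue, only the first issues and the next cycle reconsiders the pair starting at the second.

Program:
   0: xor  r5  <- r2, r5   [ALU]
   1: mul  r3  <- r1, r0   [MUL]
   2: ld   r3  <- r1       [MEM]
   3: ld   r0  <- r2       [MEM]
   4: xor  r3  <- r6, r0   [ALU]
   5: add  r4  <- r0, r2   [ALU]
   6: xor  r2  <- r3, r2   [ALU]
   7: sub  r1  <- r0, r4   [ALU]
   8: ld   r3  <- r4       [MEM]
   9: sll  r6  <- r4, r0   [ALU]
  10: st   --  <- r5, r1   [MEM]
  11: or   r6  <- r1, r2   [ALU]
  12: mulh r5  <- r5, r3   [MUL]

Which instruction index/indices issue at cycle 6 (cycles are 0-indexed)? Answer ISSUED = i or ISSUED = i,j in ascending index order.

0. xor.ALU/mul.MUL @i0&i1  | dual
1. ld.MEM @i2  | no-port MEM/MEM
2. ld.MEM @i3  | RAW r0
3. xor.ALU/add.ALU @i4&i5  | dual
4. xor.ALU/sub.ALU @i6&i7  | dual
5. ld.MEM/sll.ALU @i8&i9  | dual
6. st.MEM/or.ALU @i10&i11  | dual
7. mulh.MUL @i12  | tail

ISSUED = 10,11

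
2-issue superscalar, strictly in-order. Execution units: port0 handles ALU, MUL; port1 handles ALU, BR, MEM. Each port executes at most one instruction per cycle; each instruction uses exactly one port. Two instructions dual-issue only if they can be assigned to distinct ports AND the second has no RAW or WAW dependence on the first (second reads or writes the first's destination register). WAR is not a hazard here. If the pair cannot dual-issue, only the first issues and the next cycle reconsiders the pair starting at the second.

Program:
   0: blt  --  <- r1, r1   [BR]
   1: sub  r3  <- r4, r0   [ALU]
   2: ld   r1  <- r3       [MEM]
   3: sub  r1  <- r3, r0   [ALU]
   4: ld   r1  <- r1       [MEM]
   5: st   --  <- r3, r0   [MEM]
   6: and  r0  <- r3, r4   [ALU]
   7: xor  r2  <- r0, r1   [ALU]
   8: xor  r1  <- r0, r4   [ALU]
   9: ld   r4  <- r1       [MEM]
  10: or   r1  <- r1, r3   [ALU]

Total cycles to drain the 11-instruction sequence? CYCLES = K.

CYCLES = 7

[0] i0,i1  blt.BR/sub.ALU  -- dual
[1] i2  ld.MEM  -- WAW r1
[2] i3  sub.ALU  -- RAW+WAW r1
[3] i4  ld.MEM  -- no-port MEM/MEM
[4] i5,i6  st.MEM/and.ALU  -- dual
[5] i7,i8  xor.ALU/xor.ALU  -- dual
[6] i9,i10  ld.MEM/or.ALU  -- dual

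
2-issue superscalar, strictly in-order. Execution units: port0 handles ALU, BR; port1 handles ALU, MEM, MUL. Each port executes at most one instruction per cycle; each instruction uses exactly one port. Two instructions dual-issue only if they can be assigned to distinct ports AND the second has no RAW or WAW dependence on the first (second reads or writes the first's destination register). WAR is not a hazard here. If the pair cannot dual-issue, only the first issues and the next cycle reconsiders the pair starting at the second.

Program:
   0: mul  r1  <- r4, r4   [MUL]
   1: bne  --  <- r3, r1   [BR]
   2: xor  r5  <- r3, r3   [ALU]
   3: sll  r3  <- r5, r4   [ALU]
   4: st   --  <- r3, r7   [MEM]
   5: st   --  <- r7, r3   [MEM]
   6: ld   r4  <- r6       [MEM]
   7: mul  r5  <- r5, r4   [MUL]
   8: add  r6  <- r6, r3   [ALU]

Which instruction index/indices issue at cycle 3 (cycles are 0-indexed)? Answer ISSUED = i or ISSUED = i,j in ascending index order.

t=0 i0:mul ; RAW r1
t=1 i1+i2:bne xor ; dual
t=2 i3:sll ; RAW r3
t=3 i4:st ; no-port MEM/MEM
t=4 i5:st ; no-port MEM/MEM
t=5 i6:ld ; no-port MEM/MUL
t=6 i7+i8:mul add ; dual

ISSUED = 4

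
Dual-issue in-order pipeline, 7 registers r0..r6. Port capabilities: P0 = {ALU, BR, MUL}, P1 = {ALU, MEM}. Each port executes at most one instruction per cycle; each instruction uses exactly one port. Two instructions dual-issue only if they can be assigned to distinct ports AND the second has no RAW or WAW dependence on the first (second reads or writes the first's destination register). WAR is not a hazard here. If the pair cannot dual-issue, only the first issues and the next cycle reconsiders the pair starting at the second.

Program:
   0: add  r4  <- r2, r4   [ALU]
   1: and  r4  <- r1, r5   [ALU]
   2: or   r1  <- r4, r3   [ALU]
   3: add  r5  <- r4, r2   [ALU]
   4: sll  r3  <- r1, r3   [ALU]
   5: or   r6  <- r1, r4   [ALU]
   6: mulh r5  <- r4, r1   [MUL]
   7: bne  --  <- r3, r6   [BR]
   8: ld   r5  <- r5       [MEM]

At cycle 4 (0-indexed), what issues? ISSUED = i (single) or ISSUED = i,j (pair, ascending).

ISSUED = 6

[0] i0  add.ALU  -- WAW r4
[1] i1  and.ALU  -- RAW r4
[2] i2,i3  or.ALU/add.ALU  -- dual
[3] i4,i5  sll.ALU/or.ALU  -- dual
[4] i6  mulh.MUL  -- no-port MUL/BR
[5] i7,i8  bne.BR/ld.MEM  -- dual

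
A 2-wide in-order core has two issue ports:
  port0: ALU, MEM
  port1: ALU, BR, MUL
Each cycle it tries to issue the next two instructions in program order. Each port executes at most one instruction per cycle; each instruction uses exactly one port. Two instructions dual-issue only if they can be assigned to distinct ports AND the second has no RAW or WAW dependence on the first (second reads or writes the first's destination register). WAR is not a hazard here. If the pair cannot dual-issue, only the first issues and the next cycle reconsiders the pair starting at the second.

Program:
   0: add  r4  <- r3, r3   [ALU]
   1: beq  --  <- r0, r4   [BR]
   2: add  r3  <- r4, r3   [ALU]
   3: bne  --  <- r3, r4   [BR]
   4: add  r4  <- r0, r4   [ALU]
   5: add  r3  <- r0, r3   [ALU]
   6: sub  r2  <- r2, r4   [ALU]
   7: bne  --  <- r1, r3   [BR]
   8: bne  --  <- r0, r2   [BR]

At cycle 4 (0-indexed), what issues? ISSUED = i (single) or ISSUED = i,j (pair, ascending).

[0] i0  add  -- RAW r4
[1] i1&i2  beq/add  -- pair
[2] i3&i4  bne/add  -- pair
[3] i5&i6  add/sub  -- pair
[4] i7  bne  -- no-port BR/BR
[5] i8  bne  -- tail

ISSUED = 7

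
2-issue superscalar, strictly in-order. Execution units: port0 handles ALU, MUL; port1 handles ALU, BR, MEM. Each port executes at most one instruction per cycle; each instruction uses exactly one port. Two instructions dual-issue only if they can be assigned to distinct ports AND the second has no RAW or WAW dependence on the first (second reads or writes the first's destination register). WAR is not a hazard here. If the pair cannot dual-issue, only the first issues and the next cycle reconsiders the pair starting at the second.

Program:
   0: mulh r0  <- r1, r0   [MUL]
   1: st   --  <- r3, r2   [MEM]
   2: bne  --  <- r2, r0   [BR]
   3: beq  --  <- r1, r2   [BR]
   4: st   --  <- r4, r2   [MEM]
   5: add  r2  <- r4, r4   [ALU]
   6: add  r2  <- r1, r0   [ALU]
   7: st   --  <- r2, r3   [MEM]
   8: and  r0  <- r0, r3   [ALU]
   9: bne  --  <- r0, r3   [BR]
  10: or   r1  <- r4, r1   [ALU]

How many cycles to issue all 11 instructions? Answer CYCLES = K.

t=0 i0,i1:mulh;st ; dual
t=1 i2:bne ; no-port BR/BR
t=2 i3:beq ; no-port BR/MEM
t=3 i4,i5:st;add ; dual
t=4 i6:add ; RAW r2
t=5 i7,i8:st;and ; dual
t=6 i9,i10:bne;or ; dual

CYCLES = 7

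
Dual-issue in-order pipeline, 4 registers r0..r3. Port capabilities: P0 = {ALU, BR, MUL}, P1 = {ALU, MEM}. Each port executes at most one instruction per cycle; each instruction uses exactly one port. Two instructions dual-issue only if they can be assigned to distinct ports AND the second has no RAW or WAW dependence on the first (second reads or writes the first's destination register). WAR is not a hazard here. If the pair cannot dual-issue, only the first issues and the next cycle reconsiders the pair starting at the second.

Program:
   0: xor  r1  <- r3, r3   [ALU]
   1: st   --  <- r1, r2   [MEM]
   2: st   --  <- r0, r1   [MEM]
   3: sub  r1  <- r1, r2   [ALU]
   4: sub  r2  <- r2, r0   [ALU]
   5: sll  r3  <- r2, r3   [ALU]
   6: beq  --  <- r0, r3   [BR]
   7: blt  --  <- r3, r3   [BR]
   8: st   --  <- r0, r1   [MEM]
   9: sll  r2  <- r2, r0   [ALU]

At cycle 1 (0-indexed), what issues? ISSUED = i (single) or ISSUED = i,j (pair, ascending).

ISSUED = 1

#0 head=0: xor.ALU i0 RAW r1
#1 head=1: st.MEM i1 no-port MEM/MEM
#2 head=2: st.MEM+sub.ALU i2/i3 dual
#3 head=4: sub.ALU i4 RAW r2
#4 head=5: sll.ALU i5 RAW r3
#5 head=6: beq.BR i6 no-port BR/BR
#6 head=7: blt.BR+st.MEM i7/i8 dual
#7 head=9: sll.ALU i9 tail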